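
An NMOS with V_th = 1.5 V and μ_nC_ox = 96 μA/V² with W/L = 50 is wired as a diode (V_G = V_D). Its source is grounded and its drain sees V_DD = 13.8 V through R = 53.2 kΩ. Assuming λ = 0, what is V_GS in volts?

With gate tied to drain, V_GS = V_DS ≥ V_GS − V_th, so the device is in saturation.
k_n = μ_nC_ox · (W/L) = 4.8 mA/V².
KCL at the drain: ½ k_n (V_GS − V_th)² = (V_DD − V_GS)/R.
Let x = V_GS − 1.5. Then 128 x² + x − 12.3 = 0, giving x = 0.306 V (positive root), so V_GS = 1.81 V.
I_D = (V_DD − V_GS)/R = (13.8 − 1.81) / 53.2 = 0.225 mA.

V_GS = 1.81 V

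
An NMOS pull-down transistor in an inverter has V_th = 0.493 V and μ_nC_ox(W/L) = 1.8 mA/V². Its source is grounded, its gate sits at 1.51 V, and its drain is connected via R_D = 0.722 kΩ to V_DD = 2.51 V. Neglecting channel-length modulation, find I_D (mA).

I_D = 0.931 mA

V_GS = V_G = 1.51 V, so V_ov = 1.51 − 0.493 = 1.02 V.
Assume saturation: I_D = ½ k_n V_ov² = 0.5 × 1.8 × 1.02² = 0.931 mA, giving V_DS = V_DD − I_D R_D = 2.51 − 0.931 × 0.722 = 1.84 V.
V_DS = 1.84 V ≥ V_ov = 1.02 V, confirming saturation.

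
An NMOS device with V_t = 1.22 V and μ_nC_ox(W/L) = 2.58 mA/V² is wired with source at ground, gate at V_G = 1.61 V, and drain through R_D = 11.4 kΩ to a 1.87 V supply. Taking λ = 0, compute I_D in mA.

I_D = 0.147 mA

V_GS = V_G = 1.61 V, so V_ov = 1.61 − 1.22 = 0.39 V.
Assume saturation: I_D = ½ k_n V_ov² = 0.5 × 2.58 × 0.39² = 0.196 mA, giving V_DS = V_DD − I_D R_D = 1.87 − 0.196 × 11.4 = -0.367 V.
But -0.367 V < V_ov = 0.39 V, so the device is actually in triode.
In triode I_D = k_n[V_ov V_DS − ½ V_DS²] and I_D = (V_DD − V_DS)/R_D. Equating: 14.7 V_DS² − 12.47 V_DS + 1.87 = 0, giving V_DS = 0.195 V (the root below V_ov).
I_D = (1.87 − 0.195) / 11.4 = 0.147 mA.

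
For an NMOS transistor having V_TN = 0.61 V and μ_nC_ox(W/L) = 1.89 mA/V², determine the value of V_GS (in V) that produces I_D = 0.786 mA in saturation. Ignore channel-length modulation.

V_GS = 1.52 V

In saturation I_D = ½ k_n (V_GS − V_TN)², so V_GS − V_TN = √(2 I_D / k_n) = √(2 × 0.786 / 1.89) = 0.912 V.
V_GS = 0.61 + 0.912 = 1.52 V.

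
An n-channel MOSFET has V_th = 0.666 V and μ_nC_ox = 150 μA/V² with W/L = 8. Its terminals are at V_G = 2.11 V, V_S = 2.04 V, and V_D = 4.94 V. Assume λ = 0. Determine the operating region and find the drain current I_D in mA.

V_GS = V_G − V_S = 2.11 − 2.04 = 0.07 V; V_DS = V_D − V_S = 4.94 − 2.04 = 2.9 V.
V_GS = 0.07 V < V_th = 0.666 V, so the transistor is in cutoff.

Cutoff; I_D = 0 mA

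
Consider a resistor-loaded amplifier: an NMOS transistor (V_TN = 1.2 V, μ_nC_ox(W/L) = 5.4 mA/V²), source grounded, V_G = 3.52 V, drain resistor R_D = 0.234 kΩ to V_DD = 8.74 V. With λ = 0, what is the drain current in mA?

V_GS = V_G = 3.52 V, so V_ov = 3.52 − 1.2 = 2.32 V.
Assume saturation: I_D = ½ k_n V_ov² = 0.5 × 5.4 × 2.32² = 14.5 mA, giving V_DS = V_DD − I_D R_D = 8.74 − 14.5 × 0.234 = 5.34 V.
V_DS = 5.34 V ≥ V_ov = 2.32 V, confirming saturation.

I_D = 14.5 mA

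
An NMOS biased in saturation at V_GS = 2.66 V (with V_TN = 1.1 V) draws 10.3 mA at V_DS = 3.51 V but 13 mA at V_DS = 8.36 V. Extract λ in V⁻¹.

With V_GS fixed, I_D ∝ (1 + λ V_DS) in saturation, so I_D2/I_D1 = (1 + λ V_DS2)/(1 + λ V_DS1).
13/10.3 = 1.262 = (1 + 8.36 λ)/(1 + 3.51 λ).
Solving: λ (I_D1 V_DS2 − I_D2 V_DS1) = I_D2 − I_D1, so λ = (13 − 10.3) / (10.3 × 8.36 − 13 × 3.51) = 2.7 / 40.5 = 0.0667 V⁻¹.

λ = 0.0667 V⁻¹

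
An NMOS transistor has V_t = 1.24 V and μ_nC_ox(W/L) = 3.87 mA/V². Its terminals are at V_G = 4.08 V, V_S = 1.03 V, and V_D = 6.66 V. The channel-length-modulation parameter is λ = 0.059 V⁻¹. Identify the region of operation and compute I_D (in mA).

Saturation; I_D = 8.44 mA

V_GS = V_G − V_S = 4.08 − 1.03 = 3.05 V; V_DS = V_D − V_S = 6.66 − 1.03 = 5.63 V.
V_ov = V_GS − V_t = 3.05 − 1.24 = 1.81 V.
Since V_DS = 5.63 V ≥ V_ov = 1.81 V, the device is in saturation.
I_D = ½ k_n V_ov² (1 + λ V_DS) = 0.5 × 3.87 × 1.81² × (1 + 0.059 × 5.63) = 8.44 mA.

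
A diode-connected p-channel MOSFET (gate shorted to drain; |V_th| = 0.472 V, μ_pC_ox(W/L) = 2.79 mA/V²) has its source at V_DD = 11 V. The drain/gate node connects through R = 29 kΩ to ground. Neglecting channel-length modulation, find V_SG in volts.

V_SG = 0.970 V

With gate tied to drain, V_SG = V_SD ≥ V_SG − |V_th|, so the device is in saturation.
KCL at the drain: ½ k_p (V_SG − |V_th|)² = (V_DD − V_SG)/R.
Let x = V_SG − 0.472. Then 40.5 x² + x − 10.53 = 0, giving x = 0.498 V (positive root), so V_SG = 0.97 V.
I_D = (V_DD − V_SG)/R = (11 − 0.97) / 29 = 0.346 mA.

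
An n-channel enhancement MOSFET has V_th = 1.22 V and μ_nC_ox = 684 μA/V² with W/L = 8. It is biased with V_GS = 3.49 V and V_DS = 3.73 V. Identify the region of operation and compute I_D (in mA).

Saturation; I_D = 14.1 mA

k_n = μ_nC_ox · (W/L) = 5.472 mA/V².
V_ov = V_GS − V_th = 3.49 − 1.22 = 2.27 V.
Since V_DS = 3.73 V ≥ V_ov = 2.27 V, the device is in saturation.
I_D = ½ k_n V_ov² = 0.5 × 5.472 × 2.27² = 14.1 mA.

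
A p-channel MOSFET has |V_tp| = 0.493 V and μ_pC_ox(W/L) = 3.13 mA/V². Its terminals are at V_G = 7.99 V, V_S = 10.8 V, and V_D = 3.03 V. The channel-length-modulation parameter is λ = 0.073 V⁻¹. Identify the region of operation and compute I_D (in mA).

Saturation; I_D = 13.2 mA

V_SG = V_S − V_G = 10.8 − 7.99 = 2.81 V; V_SD = V_S − V_D = 10.8 − 3.03 = 7.77 V.
V_ov = V_SG − |V_tp| = 2.81 − 0.493 = 2.32 V.
Since V_SD = 7.77 V ≥ V_ov = 2.32 V, the device is in saturation.
I_D = ½ k_p V_ov² (1 + λ V_SD) = 0.5 × 3.13 × 2.32² × (1 + 0.073 × 7.77) = 13.2 mA.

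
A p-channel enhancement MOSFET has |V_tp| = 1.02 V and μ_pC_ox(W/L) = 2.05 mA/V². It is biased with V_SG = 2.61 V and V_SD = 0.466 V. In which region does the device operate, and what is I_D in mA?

V_ov = V_SG − |V_tp| = 2.61 − 1.02 = 1.59 V.
Since V_SD = 0.466 V < V_ov = 1.59 V, the device is in the triode region.
I_D = k_p [V_ov · V_SD − ½ V_SD²] = 2.05 × [1.59 × 0.466 − 0.5 × 0.466²] = 1.3 mA.

Triode; I_D = 1.30 mA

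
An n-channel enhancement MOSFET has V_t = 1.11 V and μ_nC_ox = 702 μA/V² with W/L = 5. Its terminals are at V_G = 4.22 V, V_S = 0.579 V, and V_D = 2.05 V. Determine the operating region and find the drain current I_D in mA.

V_GS = V_G − V_S = 4.22 − 0.579 = 3.64 V; V_DS = V_D − V_S = 2.05 − 0.579 = 1.47 V.
k_n = μ_nC_ox · (W/L) = 3.51 mA/V².
V_ov = V_GS − V_t = 3.64 − 1.11 = 2.53 V.
Since V_DS = 1.47 V < V_ov = 2.53 V, the device is in the triode region.
I_D = k_n [V_ov · V_DS − ½ V_DS²] = 3.51 × [2.53 × 1.47 − 0.5 × 1.47²] = 9.27 mA.

Triode; I_D = 9.27 mA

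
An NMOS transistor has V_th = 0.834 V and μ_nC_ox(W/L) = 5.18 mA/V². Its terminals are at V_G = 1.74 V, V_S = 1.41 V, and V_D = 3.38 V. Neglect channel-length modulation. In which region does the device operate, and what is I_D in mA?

Cutoff; I_D = 0 mA

V_GS = V_G − V_S = 1.74 − 1.41 = 0.33 V; V_DS = V_D − V_S = 3.38 − 1.41 = 1.97 V.
V_GS = 0.33 V < V_th = 0.834 V, so the transistor is in cutoff.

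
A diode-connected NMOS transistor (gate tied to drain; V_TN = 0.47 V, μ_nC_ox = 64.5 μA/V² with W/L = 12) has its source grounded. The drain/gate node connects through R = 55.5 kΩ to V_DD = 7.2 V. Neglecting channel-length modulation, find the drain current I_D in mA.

With gate tied to drain, V_GS = V_DS ≥ V_GS − V_TN, so the device is in saturation.
k_n = μ_nC_ox · (W/L) = 0.774 mA/V².
KCL at the drain: ½ k_n (V_GS − V_TN)² = (V_DD − V_GS)/R.
Let x = V_GS − 0.47. Then 21.5 x² + x − 6.73 = 0, giving x = 0.537 V (positive root), so V_GS = 1.01 V.
I_D = (V_DD − V_GS)/R = (7.2 − 1.01) / 55.5 = 0.112 mA.

I_D = 0.112 mA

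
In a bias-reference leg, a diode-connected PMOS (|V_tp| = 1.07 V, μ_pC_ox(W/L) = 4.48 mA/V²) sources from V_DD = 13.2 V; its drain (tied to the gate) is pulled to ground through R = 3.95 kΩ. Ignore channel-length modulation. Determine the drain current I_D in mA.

I_D = 2.79 mA

With gate tied to drain, V_SG = V_SD ≥ V_SG − |V_tp|, so the device is in saturation.
KCL at the drain: ½ k_p (V_SG − |V_tp|)² = (V_DD − V_SG)/R.
Let x = V_SG − 1.07. Then 8.85 x² + x − 12.13 = 0, giving x = 1.12 V (positive root), so V_SG = 2.19 V.
I_D = (V_DD − V_SG)/R = (13.2 − 2.19) / 3.95 = 2.79 mA.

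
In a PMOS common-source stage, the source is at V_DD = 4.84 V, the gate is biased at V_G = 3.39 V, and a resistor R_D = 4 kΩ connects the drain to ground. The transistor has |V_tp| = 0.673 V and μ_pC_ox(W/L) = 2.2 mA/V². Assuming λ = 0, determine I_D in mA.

V_SG = V_DD − V_G = 4.84 − 3.39 = 1.45 V, so V_ov = 1.45 − 0.673 = 0.777 V.
Assume saturation: I_D = ½ k_p V_ov² = 0.5 × 2.2 × 0.777² = 0.664 mA, giving V_SD = V_DD − I_D R_D = 4.84 − 0.664 × 4 = 2.18 V.
V_SD = 2.18 V ≥ V_ov = 0.777 V, confirming saturation.

I_D = 0.664 mA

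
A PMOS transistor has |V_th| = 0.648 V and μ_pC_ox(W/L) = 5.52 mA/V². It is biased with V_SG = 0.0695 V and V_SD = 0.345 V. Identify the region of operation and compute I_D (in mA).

V_SG = 0.0695 V < |V_th| = 0.648 V, so the transistor is in cutoff.

Cutoff; I_D = 0 mA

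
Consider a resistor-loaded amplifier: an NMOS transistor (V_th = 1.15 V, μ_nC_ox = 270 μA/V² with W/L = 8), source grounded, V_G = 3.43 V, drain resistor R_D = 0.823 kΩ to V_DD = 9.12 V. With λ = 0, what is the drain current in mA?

I_D = 5.61 mA

V_GS = V_G = 3.43 V, so V_ov = 3.43 − 1.15 = 2.28 V.
k_n = μ_nC_ox · (W/L) = 2.16 mA/V².
Assume saturation: I_D = ½ k_n V_ov² = 0.5 × 2.16 × 2.28² = 5.61 mA, giving V_DS = V_DD − I_D R_D = 9.12 − 5.61 × 0.823 = 4.5 V.
V_DS = 4.5 V ≥ V_ov = 2.28 V, confirming saturation.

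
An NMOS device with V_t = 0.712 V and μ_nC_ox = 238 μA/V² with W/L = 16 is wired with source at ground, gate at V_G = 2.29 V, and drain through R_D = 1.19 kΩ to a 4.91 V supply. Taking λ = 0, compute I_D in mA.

I_D = 3.48 mA

V_GS = V_G = 2.29 V, so V_ov = 2.29 − 0.712 = 1.58 V.
k_n = μ_nC_ox · (W/L) = 3.808 mA/V².
Assume saturation: I_D = ½ k_n V_ov² = 0.5 × 3.808 × 1.58² = 4.74 mA, giving V_DS = V_DD − I_D R_D = 4.91 − 4.74 × 1.19 = -0.732 V.
But -0.732 V < V_ov = 1.58 V, so the device is actually in triode.
In triode I_D = k_n[V_ov V_DS − ½ V_DS²] and I_D = (V_DD − V_DS)/R_D. Equating: 2.27 V_DS² − 8.151 V_DS + 4.91 = 0, giving V_DS = 0.765 V (the root below V_ov).
I_D = (4.91 − 0.765) / 1.19 = 3.48 mA.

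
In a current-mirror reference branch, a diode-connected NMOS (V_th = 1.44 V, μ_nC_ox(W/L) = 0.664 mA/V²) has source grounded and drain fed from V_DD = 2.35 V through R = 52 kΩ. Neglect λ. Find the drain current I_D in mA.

I_D = 0.0136 mA

With gate tied to drain, V_GS = V_DS ≥ V_GS − V_th, so the device is in saturation.
KCL at the drain: ½ k_n (V_GS − V_th)² = (V_DD − V_GS)/R.
Let x = V_GS − 1.44. Then 17.3 x² + x − 0.91 = 0, giving x = 0.202 V (positive root), so V_GS = 1.64 V.
I_D = (V_DD − V_GS)/R = (2.35 − 1.64) / 52 = 0.0136 mA.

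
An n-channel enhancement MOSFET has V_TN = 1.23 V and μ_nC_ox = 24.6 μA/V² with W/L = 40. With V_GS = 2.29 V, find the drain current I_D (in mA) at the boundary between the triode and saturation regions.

I_D = 0.553 mA

At the boundary V_DS = V_ov = V_GS − V_TN = 2.29 − 1.23 = 1.06 V.
k_n = μ_nC_ox · (W/L) = 0.984 mA/V².
I_D = ½ k_n V_ov² = 0.5 × 0.984 × 1.06² = 0.553 mA.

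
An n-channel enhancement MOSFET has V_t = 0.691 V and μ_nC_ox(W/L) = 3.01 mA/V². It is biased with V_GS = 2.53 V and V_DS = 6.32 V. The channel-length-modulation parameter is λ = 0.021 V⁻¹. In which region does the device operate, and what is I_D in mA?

V_ov = V_GS − V_t = 2.53 − 0.691 = 1.84 V.
Since V_DS = 6.32 V ≥ V_ov = 1.84 V, the device is in saturation.
I_D = ½ k_n V_ov² (1 + λ V_DS) = 0.5 × 3.01 × 1.84² × (1 + 0.021 × 6.32) = 5.77 mA.

Saturation; I_D = 5.77 mA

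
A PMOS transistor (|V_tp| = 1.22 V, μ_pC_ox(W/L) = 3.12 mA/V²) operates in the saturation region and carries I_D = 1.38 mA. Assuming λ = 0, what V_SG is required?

In saturation I_D = ½ k_p (V_SG − |V_tp|)², so V_SG − |V_tp| = √(2 I_D / k_p) = √(2 × 1.38 / 3.12) = 0.941 V.
V_SG = 1.22 + 0.941 = 2.16 V.

V_SG = 2.16 V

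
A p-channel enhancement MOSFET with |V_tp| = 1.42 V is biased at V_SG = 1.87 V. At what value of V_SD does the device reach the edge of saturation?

The boundary between triode and saturation is V_SD = V_SG − |V_tp| = V_ov.
V_ov = 1.87 − 1.42 = 0.45 V.

V_SD,sat = 0.450 V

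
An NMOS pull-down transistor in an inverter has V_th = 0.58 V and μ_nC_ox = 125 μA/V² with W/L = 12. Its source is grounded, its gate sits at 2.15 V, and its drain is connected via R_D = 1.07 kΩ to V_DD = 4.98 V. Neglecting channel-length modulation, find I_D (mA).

I_D = 1.85 mA

V_GS = V_G = 2.15 V, so V_ov = 2.15 − 0.58 = 1.57 V.
k_n = μ_nC_ox · (W/L) = 1.5 mA/V².
Assume saturation: I_D = ½ k_n V_ov² = 0.5 × 1.5 × 1.57² = 1.85 mA, giving V_DS = V_DD − I_D R_D = 4.98 − 1.85 × 1.07 = 3 V.
V_DS = 3 V ≥ V_ov = 1.57 V, confirming saturation.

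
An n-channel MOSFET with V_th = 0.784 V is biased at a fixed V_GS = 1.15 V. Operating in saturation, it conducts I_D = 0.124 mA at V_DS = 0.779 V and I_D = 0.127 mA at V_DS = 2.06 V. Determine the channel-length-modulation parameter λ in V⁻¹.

With V_GS fixed, I_D ∝ (1 + λ V_DS) in saturation, so I_D2/I_D1 = (1 + λ V_DS2)/(1 + λ V_DS1).
0.127/0.124 = 1.024 = (1 + 2.06 λ)/(1 + 0.779 λ).
Solving: λ (I_D1 V_DS2 − I_D2 V_DS1) = I_D2 − I_D1, so λ = (0.127 − 0.124) / (0.124 × 2.06 − 0.127 × 0.779) = 0.003 / 0.157 = 0.0192 V⁻¹.

λ = 0.0192 V⁻¹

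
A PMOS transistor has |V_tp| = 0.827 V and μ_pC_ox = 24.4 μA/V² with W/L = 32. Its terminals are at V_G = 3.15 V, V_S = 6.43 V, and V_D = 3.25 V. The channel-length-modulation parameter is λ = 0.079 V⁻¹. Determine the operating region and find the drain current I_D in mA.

Saturation; I_D = 2.94 mA

V_SG = V_S − V_G = 6.43 − 3.15 = 3.28 V; V_SD = V_S − V_D = 6.43 − 3.25 = 3.18 V.
k_p = μ_pC_ox · (W/L) = 0.7808 mA/V².
V_ov = V_SG − |V_tp| = 3.28 − 0.827 = 2.45 V.
Since V_SD = 3.18 V ≥ V_ov = 2.45 V, the device is in saturation.
I_D = ½ k_p V_ov² (1 + λ V_SD) = 0.5 × 0.7808 × 2.45² × (1 + 0.079 × 3.18) = 2.94 mA.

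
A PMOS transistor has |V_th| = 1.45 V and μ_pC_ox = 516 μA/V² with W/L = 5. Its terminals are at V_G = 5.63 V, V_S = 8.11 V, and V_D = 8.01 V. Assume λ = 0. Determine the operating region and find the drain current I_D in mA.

Triode; I_D = 0.253 mA

V_SG = V_S − V_G = 8.11 − 5.63 = 2.48 V; V_SD = V_S − V_D = 8.11 − 8.01 = 0.1 V.
k_p = μ_pC_ox · (W/L) = 2.58 mA/V².
V_ov = V_SG − |V_th| = 2.48 − 1.45 = 1.03 V.
Since V_SD = 0.1 V < V_ov = 1.03 V, the device is in the triode region.
I_D = k_p [V_ov · V_SD − ½ V_SD²] = 2.58 × [1.03 × 0.1 − 0.5 × 0.1²] = 0.253 mA.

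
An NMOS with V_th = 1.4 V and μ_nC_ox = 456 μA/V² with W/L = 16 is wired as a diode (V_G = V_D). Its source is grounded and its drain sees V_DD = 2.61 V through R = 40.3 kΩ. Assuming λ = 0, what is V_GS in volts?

With gate tied to drain, V_GS = V_DS ≥ V_GS − V_th, so the device is in saturation.
k_n = μ_nC_ox · (W/L) = 7.296 mA/V².
KCL at the drain: ½ k_n (V_GS − V_th)² = (V_DD − V_GS)/R.
Let x = V_GS − 1.4. Then 147 x² + x − 1.21 = 0, giving x = 0.0874 V (positive root), so V_GS = 1.49 V.
I_D = (V_DD − V_GS)/R = (2.61 − 1.49) / 40.3 = 0.0279 mA.

V_GS = 1.49 V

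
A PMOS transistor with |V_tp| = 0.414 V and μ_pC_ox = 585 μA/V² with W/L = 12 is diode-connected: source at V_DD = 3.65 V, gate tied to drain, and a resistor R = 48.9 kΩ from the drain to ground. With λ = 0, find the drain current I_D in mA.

With gate tied to drain, V_SG = V_SD ≥ V_SG − |V_tp|, so the device is in saturation.
k_p = μ_pC_ox · (W/L) = 7.02 mA/V².
KCL at the drain: ½ k_p (V_SG − |V_tp|)² = (V_DD − V_SG)/R.
Let x = V_SG − 0.414. Then 172 x² + x − 3.236 = 0, giving x = 0.134 V (positive root), so V_SG = 0.548 V.
I_D = (V_DD − V_SG)/R = (3.65 − 0.548) / 48.9 = 0.0634 mA.

I_D = 0.0634 mA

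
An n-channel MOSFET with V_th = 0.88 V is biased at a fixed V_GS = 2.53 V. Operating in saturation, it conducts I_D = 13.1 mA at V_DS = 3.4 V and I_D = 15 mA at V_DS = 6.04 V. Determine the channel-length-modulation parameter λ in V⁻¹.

λ = 0.0676 V⁻¹

With V_GS fixed, I_D ∝ (1 + λ V_DS) in saturation, so I_D2/I_D1 = (1 + λ V_DS2)/(1 + λ V_DS1).
15/13.1 = 1.145 = (1 + 6.04 λ)/(1 + 3.4 λ).
Solving: λ (I_D1 V_DS2 − I_D2 V_DS1) = I_D2 − I_D1, so λ = (15 − 13.1) / (13.1 × 6.04 − 15 × 3.4) = 1.9 / 28.1 = 0.0676 V⁻¹.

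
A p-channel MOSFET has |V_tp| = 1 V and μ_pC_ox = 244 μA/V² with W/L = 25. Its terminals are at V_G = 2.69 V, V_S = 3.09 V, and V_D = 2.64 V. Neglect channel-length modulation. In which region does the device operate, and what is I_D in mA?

Cutoff; I_D = 0 mA

V_SG = V_S − V_G = 3.09 − 2.69 = 0.4 V; V_SD = V_S − V_D = 3.09 − 2.64 = 0.45 V.
V_SG = 0.4 V < |V_tp| = 1 V, so the transistor is in cutoff.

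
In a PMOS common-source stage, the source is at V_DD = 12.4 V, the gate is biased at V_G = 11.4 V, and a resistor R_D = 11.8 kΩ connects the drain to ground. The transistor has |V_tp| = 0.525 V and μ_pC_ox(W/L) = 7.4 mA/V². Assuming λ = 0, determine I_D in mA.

V_SG = V_DD − V_G = 12.4 − 11.4 = 1 V, so V_ov = 1 − 0.525 = 0.475 V.
Assume saturation: I_D = ½ k_p V_ov² = 0.5 × 7.4 × 0.475² = 0.835 mA, giving V_SD = V_DD − I_D R_D = 12.4 − 0.835 × 11.8 = 2.55 V.
V_SD = 2.55 V ≥ V_ov = 0.475 V, confirming saturation.

I_D = 0.835 mA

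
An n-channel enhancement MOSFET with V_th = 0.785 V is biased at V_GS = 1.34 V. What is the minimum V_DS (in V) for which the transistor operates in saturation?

The boundary between triode and saturation is V_DS = V_GS − V_th = V_ov.
V_ov = 1.34 − 0.785 = 0.555 V.

V_DS,sat = 0.555 V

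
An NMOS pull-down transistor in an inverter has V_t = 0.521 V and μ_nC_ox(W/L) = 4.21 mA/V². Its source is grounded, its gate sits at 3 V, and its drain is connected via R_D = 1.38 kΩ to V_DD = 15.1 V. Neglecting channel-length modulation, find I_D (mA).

I_D = 10.0 mA

V_GS = V_G = 3 V, so V_ov = 3 − 0.521 = 2.48 V.
Assume saturation: I_D = ½ k_n V_ov² = 0.5 × 4.21 × 2.48² = 12.9 mA, giving V_DS = V_DD − I_D R_D = 15.1 − 12.9 × 1.38 = -2.75 V.
But -2.75 V < V_ov = 2.48 V, so the device is actually in triode.
In triode I_D = k_n[V_ov V_DS − ½ V_DS²] and I_D = (V_DD − V_DS)/R_D. Equating: 2.9 V_DS² − 15.4 V_DS + 15.1 = 0, giving V_DS = 1.3 V (the root below V_ov).
I_D = (15.1 − 1.3) / 1.38 = 10 mA.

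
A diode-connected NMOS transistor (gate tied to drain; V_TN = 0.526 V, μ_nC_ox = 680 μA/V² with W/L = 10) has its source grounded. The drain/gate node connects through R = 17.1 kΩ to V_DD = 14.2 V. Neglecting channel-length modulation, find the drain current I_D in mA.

I_D = 0.772 mA

With gate tied to drain, V_GS = V_DS ≥ V_GS − V_TN, so the device is in saturation.
k_n = μ_nC_ox · (W/L) = 6.8 mA/V².
KCL at the drain: ½ k_n (V_GS − V_TN)² = (V_DD − V_GS)/R.
Let x = V_GS − 0.526. Then 58.1 x² + x − 13.67 = 0, giving x = 0.476 V (positive root), so V_GS = 1 V.
I_D = (V_DD − V_GS)/R = (14.2 − 1) / 17.1 = 0.772 mA.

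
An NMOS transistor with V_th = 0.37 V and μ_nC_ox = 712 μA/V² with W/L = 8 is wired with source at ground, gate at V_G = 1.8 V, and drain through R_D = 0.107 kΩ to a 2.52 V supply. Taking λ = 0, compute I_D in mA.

V_GS = V_G = 1.8 V, so V_ov = 1.8 − 0.37 = 1.43 V.
k_n = μ_nC_ox · (W/L) = 5.696 mA/V².
Assume saturation: I_D = ½ k_n V_ov² = 0.5 × 5.696 × 1.43² = 5.82 mA, giving V_DS = V_DD − I_D R_D = 2.52 − 5.82 × 0.107 = 1.9 V.
V_DS = 1.9 V ≥ V_ov = 1.43 V, confirming saturation.

I_D = 5.82 mA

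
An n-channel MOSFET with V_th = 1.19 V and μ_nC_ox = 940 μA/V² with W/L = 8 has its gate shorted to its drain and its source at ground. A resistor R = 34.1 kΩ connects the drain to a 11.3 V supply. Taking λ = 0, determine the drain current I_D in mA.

With gate tied to drain, V_GS = V_DS ≥ V_GS − V_th, so the device is in saturation.
k_n = μ_nC_ox · (W/L) = 7.52 mA/V².
KCL at the drain: ½ k_n (V_GS − V_th)² = (V_DD − V_GS)/R.
Let x = V_GS − 1.19. Then 128 x² + x − 10.11 = 0, giving x = 0.277 V (positive root), so V_GS = 1.47 V.
I_D = (V_DD − V_GS)/R = (11.3 − 1.47) / 34.1 = 0.288 mA.

I_D = 0.288 mA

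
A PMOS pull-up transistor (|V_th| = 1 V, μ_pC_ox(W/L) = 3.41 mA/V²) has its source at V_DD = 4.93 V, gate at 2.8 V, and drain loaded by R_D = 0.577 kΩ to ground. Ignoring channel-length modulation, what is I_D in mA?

V_SG = V_DD − V_G = 4.93 − 2.8 = 2.13 V, so V_ov = 2.13 − 1 = 1.13 V.
Assume saturation: I_D = ½ k_p V_ov² = 0.5 × 3.41 × 1.13² = 2.18 mA, giving V_SD = V_DD − I_D R_D = 4.93 − 2.18 × 0.577 = 3.67 V.
V_SD = 3.67 V ≥ V_ov = 1.13 V, confirming saturation.

I_D = 2.18 mA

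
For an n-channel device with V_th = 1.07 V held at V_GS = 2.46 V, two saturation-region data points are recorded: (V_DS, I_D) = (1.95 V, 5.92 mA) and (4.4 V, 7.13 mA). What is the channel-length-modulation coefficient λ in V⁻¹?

λ = 0.0996 V⁻¹

With V_GS fixed, I_D ∝ (1 + λ V_DS) in saturation, so I_D2/I_D1 = (1 + λ V_DS2)/(1 + λ V_DS1).
7.13/5.92 = 1.204 = (1 + 4.4 λ)/(1 + 1.95 λ).
Solving: λ (I_D1 V_DS2 − I_D2 V_DS1) = I_D2 − I_D1, so λ = (7.13 − 5.92) / (5.92 × 4.4 − 7.13 × 1.95) = 1.21 / 12.1 = 0.0996 V⁻¹.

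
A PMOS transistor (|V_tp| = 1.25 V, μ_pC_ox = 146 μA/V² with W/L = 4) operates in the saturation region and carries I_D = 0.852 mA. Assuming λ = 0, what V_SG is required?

k_p = μ_pC_ox · (W/L) = 0.584 mA/V².
In saturation I_D = ½ k_p (V_SG − |V_tp|)², so V_SG − |V_tp| = √(2 I_D / k_p) = √(2 × 0.852 / 0.584) = 1.71 V.
V_SG = 1.25 + 1.71 = 2.96 V.

V_SG = 2.96 V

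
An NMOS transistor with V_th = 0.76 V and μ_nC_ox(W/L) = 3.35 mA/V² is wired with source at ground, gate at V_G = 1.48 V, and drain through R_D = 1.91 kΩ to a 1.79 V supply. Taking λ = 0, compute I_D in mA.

I_D = 0.717 mA

V_GS = V_G = 1.48 V, so V_ov = 1.48 − 0.76 = 0.72 V.
Assume saturation: I_D = ½ k_n V_ov² = 0.5 × 3.35 × 0.72² = 0.868 mA, giving V_DS = V_DD − I_D R_D = 1.79 − 0.868 × 1.91 = 0.132 V.
But 0.132 V < V_ov = 0.72 V, so the device is actually in triode.
In triode I_D = k_n[V_ov V_DS − ½ V_DS²] and I_D = (V_DD − V_DS)/R_D. Equating: 3.2 V_DS² − 5.607 V_DS + 1.79 = 0, giving V_DS = 0.42 V (the root below V_ov).
I_D = (1.79 − 0.42) / 1.91 = 0.717 mA.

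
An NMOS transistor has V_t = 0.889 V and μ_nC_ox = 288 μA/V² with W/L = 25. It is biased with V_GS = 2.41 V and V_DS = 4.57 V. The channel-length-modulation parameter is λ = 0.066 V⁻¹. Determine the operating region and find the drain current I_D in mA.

Saturation; I_D = 10.8 mA

k_n = μ_nC_ox · (W/L) = 7.2 mA/V².
V_ov = V_GS − V_t = 2.41 − 0.889 = 1.52 V.
Since V_DS = 4.57 V ≥ V_ov = 1.52 V, the device is in saturation.
I_D = ½ k_n V_ov² (1 + λ V_DS) = 0.5 × 7.2 × 1.52² × (1 + 0.066 × 4.57) = 10.8 mA.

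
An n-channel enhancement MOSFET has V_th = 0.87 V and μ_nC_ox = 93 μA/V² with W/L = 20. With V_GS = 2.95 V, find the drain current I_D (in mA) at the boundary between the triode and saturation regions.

At the boundary V_DS = V_ov = V_GS − V_th = 2.95 − 0.87 = 2.08 V.
k_n = μ_nC_ox · (W/L) = 1.86 mA/V².
I_D = ½ k_n V_ov² = 0.5 × 1.86 × 2.08² = 4.02 mA.

I_D = 4.02 mA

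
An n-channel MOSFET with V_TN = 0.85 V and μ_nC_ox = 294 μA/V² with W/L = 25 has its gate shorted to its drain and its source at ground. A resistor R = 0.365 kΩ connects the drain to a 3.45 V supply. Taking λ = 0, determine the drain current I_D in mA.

With gate tied to drain, V_GS = V_DS ≥ V_GS − V_TN, so the device is in saturation.
k_n = μ_nC_ox · (W/L) = 7.35 mA/V².
KCL at the drain: ½ k_n (V_GS − V_TN)² = (V_DD − V_GS)/R.
Let x = V_GS − 0.85. Then 1.34 x² + x − 2.6 = 0, giving x = 1.07 V (positive root), so V_GS = 1.92 V.
I_D = (V_DD − V_GS)/R = (3.45 − 1.92) / 0.365 = 4.2 mA.

I_D = 4.20 mA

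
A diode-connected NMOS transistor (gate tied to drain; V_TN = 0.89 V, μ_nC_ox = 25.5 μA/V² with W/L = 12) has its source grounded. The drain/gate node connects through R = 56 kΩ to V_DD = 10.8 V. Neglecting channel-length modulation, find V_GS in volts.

With gate tied to drain, V_GS = V_DS ≥ V_GS − V_TN, so the device is in saturation.
k_n = μ_nC_ox · (W/L) = 0.306 mA/V².
KCL at the drain: ½ k_n (V_GS − V_TN)² = (V_DD − V_GS)/R.
Let x = V_GS − 0.89. Then 8.57 x² + x − 9.91 = 0, giving x = 1.02 V (positive root), so V_GS = 1.91 V.
I_D = (V_DD − V_GS)/R = (10.8 − 1.91) / 56 = 0.159 mA.

V_GS = 1.91 V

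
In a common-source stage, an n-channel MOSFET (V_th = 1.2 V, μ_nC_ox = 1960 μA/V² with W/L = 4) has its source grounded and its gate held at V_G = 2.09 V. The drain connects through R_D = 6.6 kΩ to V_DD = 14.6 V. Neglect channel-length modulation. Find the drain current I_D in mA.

I_D = 2.15 mA

V_GS = V_G = 2.09 V, so V_ov = 2.09 − 1.2 = 0.89 V.
k_n = μ_nC_ox · (W/L) = 7.84 mA/V².
Assume saturation: I_D = ½ k_n V_ov² = 0.5 × 7.84 × 0.89² = 3.11 mA, giving V_DS = V_DD − I_D R_D = 14.6 − 3.11 × 6.6 = -5.89 V.
But -5.89 V < V_ov = 0.89 V, so the device is actually in triode.
In triode I_D = k_n[V_ov V_DS − ½ V_DS²] and I_D = (V_DD − V_DS)/R_D. Equating: 25.9 V_DS² − 47.05 V_DS + 14.6 = 0, giving V_DS = 0.397 V (the root below V_ov).
I_D = (14.6 − 0.397) / 6.6 = 2.15 mA.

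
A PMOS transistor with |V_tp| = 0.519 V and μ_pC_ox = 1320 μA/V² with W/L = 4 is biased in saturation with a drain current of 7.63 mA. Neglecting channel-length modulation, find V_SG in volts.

V_SG = 2.22 V

k_p = μ_pC_ox · (W/L) = 5.28 mA/V².
In saturation I_D = ½ k_p (V_SG − |V_tp|)², so V_SG − |V_tp| = √(2 I_D / k_p) = √(2 × 7.63 / 5.28) = 1.7 V.
V_SG = 0.519 + 1.7 = 2.22 V.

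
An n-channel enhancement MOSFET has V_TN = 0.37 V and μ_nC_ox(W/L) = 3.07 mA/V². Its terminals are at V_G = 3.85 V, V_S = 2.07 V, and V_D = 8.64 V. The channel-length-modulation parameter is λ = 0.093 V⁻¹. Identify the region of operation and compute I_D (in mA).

V_GS = V_G − V_S = 3.85 − 2.07 = 1.78 V; V_DS = V_D − V_S = 8.64 − 2.07 = 6.57 V.
V_ov = V_GS − V_TN = 1.78 − 0.37 = 1.41 V.
Since V_DS = 6.57 V ≥ V_ov = 1.41 V, the device is in saturation.
I_D = ½ k_n V_ov² (1 + λ V_DS) = 0.5 × 3.07 × 1.41² × (1 + 0.093 × 6.57) = 4.92 mA.

Saturation; I_D = 4.92 mA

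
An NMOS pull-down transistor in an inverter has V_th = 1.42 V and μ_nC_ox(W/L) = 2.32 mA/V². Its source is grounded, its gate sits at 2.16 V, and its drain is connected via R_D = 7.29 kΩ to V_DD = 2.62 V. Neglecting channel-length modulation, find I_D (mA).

V_GS = V_G = 2.16 V, so V_ov = 2.16 − 1.42 = 0.74 V.
Assume saturation: I_D = ½ k_n V_ov² = 0.5 × 2.32 × 0.74² = 0.635 mA, giving V_DS = V_DD − I_D R_D = 2.62 − 0.635 × 7.29 = -2.01 V.
But -2.01 V < V_ov = 0.74 V, so the device is actually in triode.
In triode I_D = k_n[V_ov V_DS − ½ V_DS²] and I_D = (V_DD − V_DS)/R_D. Equating: 8.46 V_DS² − 13.52 V_DS + 2.62 = 0, giving V_DS = 0.226 V (the root below V_ov).
I_D = (2.62 − 0.226) / 7.29 = 0.328 mA.

I_D = 0.328 mA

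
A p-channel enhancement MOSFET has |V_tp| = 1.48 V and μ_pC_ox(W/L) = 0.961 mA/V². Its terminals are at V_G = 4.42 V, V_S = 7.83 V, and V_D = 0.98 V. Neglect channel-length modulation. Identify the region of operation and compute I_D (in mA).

Saturation; I_D = 1.79 mA

V_SG = V_S − V_G = 7.83 − 4.42 = 3.41 V; V_SD = V_S − V_D = 7.83 − 0.98 = 6.85 V.
V_ov = V_SG − |V_tp| = 3.41 − 1.48 = 1.93 V.
Since V_SD = 6.85 V ≥ V_ov = 1.93 V, the device is in saturation.
I_D = ½ k_p V_ov² = 0.5 × 0.961 × 1.93² = 1.79 mA.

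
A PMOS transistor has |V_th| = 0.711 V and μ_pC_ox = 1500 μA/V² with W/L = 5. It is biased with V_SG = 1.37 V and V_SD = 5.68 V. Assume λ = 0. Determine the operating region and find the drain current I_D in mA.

k_p = μ_pC_ox · (W/L) = 7.5 mA/V².
V_ov = V_SG − |V_th| = 1.37 − 0.711 = 0.659 V.
Since V_SD = 5.68 V ≥ V_ov = 0.659 V, the device is in saturation.
I_D = ½ k_p V_ov² = 0.5 × 7.5 × 0.659² = 1.63 mA.

Saturation; I_D = 1.63 mA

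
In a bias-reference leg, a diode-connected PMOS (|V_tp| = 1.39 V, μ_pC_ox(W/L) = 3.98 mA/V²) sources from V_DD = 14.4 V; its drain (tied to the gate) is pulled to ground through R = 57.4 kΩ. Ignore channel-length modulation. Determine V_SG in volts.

V_SG = 1.72 V

With gate tied to drain, V_SG = V_SD ≥ V_SG − |V_tp|, so the device is in saturation.
KCL at the drain: ½ k_p (V_SG − |V_tp|)² = (V_DD − V_SG)/R.
Let x = V_SG − 1.39. Then 114 x² + x − 13.01 = 0, giving x = 0.333 V (positive root), so V_SG = 1.72 V.
I_D = (V_DD − V_SG)/R = (14.4 − 1.72) / 57.4 = 0.221 mA.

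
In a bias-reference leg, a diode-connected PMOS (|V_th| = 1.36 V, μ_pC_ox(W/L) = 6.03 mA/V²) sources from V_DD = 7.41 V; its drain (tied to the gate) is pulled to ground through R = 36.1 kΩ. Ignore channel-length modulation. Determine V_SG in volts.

With gate tied to drain, V_SG = V_SD ≥ V_SG − |V_th|, so the device is in saturation.
KCL at the drain: ½ k_p (V_SG − |V_th|)² = (V_DD − V_SG)/R.
Let x = V_SG − 1.36. Then 109 x² + x − 6.05 = 0, giving x = 0.231 V (positive root), so V_SG = 1.59 V.
I_D = (V_DD − V_SG)/R = (7.41 − 1.59) / 36.1 = 0.161 mA.

V_SG = 1.59 V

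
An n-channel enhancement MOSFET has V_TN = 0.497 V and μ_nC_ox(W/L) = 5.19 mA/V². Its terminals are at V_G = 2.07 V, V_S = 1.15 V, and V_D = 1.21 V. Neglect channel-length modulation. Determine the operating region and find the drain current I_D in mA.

V_GS = V_G − V_S = 2.07 − 1.15 = 0.92 V; V_DS = V_D − V_S = 1.21 − 1.15 = 0.06 V.
V_ov = V_GS − V_TN = 0.92 − 0.497 = 0.423 V.
Since V_DS = 0.06 V < V_ov = 0.423 V, the device is in the triode region.
I_D = k_n [V_ov · V_DS − ½ V_DS²] = 5.19 × [0.423 × 0.06 − 0.5 × 0.06²] = 0.122 mA.

Triode; I_D = 0.122 mA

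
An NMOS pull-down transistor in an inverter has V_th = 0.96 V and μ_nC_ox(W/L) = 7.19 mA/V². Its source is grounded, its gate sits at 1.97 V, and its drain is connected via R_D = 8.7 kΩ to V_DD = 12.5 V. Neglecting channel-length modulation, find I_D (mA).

V_GS = V_G = 1.97 V, so V_ov = 1.97 − 0.96 = 1.01 V.
Assume saturation: I_D = ½ k_n V_ov² = 0.5 × 7.19 × 1.01² = 3.67 mA, giving V_DS = V_DD − I_D R_D = 12.5 − 3.67 × 8.7 = -19.4 V.
But -19.4 V < V_ov = 1.01 V, so the device is actually in triode.
In triode I_D = k_n[V_ov V_DS − ½ V_DS²] and I_D = (V_DD − V_DS)/R_D. Equating: 31.3 V_DS² − 64.18 V_DS + 12.5 = 0, giving V_DS = 0.218 V (the root below V_ov).
I_D = (12.5 − 0.218) / 8.7 = 1.41 mA.

I_D = 1.41 mA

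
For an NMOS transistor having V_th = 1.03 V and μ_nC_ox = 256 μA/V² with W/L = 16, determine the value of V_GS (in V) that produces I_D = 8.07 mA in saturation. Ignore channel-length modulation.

V_GS = 3.02 V

k_n = μ_nC_ox · (W/L) = 4.096 mA/V².
In saturation I_D = ½ k_n (V_GS − V_th)², so V_GS − V_th = √(2 I_D / k_n) = √(2 × 8.07 / 4.096) = 1.99 V.
V_GS = 1.03 + 1.99 = 3.02 V.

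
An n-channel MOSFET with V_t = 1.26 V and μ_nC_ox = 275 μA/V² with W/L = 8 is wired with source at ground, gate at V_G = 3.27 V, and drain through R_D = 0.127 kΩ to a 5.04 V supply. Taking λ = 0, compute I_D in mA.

I_D = 4.44 mA

V_GS = V_G = 3.27 V, so V_ov = 3.27 − 1.26 = 2.01 V.
k_n = μ_nC_ox · (W/L) = 2.2 mA/V².
Assume saturation: I_D = ½ k_n V_ov² = 0.5 × 2.2 × 2.01² = 4.44 mA, giving V_DS = V_DD − I_D R_D = 5.04 − 4.44 × 0.127 = 4.48 V.
V_DS = 4.48 V ≥ V_ov = 2.01 V, confirming saturation.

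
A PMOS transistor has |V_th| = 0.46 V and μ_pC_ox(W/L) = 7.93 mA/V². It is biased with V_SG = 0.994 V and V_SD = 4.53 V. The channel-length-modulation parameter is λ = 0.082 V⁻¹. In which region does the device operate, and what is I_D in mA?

V_ov = V_SG − |V_th| = 0.994 − 0.46 = 0.534 V.
Since V_SD = 4.53 V ≥ V_ov = 0.534 V, the device is in saturation.
I_D = ½ k_p V_ov² (1 + λ V_SD) = 0.5 × 7.93 × 0.534² × (1 + 0.082 × 4.53) = 1.55 mA.

Saturation; I_D = 1.55 mA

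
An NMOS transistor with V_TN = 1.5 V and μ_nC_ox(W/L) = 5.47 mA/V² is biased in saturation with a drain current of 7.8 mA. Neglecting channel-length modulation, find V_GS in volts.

In saturation I_D = ½ k_n (V_GS − V_TN)², so V_GS − V_TN = √(2 I_D / k_n) = √(2 × 7.8 / 5.47) = 1.69 V.
V_GS = 1.5 + 1.69 = 3.19 V.

V_GS = 3.19 V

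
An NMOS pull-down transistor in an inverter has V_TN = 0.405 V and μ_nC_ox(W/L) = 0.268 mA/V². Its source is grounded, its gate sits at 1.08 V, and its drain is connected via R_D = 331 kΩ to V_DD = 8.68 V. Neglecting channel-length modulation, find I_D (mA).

I_D = 0.0257 mA

V_GS = V_G = 1.08 V, so V_ov = 1.08 − 0.405 = 0.675 V.
Assume saturation: I_D = ½ k_n V_ov² = 0.5 × 0.268 × 0.675² = 0.0611 mA, giving V_DS = V_DD − I_D R_D = 8.68 − 0.0611 × 331 = -11.5 V.
But -11.5 V < V_ov = 0.675 V, so the device is actually in triode.
In triode I_D = k_n[V_ov V_DS − ½ V_DS²] and I_D = (V_DD − V_DS)/R_D. Equating: 44.4 V_DS² − 60.88 V_DS + 8.68 = 0, giving V_DS = 0.162 V (the root below V_ov).
I_D = (8.68 − 0.162) / 331 = 0.0257 mA.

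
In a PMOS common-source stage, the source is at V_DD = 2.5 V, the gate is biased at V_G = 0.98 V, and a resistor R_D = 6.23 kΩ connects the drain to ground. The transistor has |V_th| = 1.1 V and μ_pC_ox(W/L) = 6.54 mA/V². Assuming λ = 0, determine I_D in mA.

I_D = 0.374 mA

V_SG = V_DD − V_G = 2.5 − 0.98 = 1.52 V, so V_ov = 1.52 − 1.1 = 0.42 V.
Assume saturation: I_D = ½ k_p V_ov² = 0.5 × 6.54 × 0.42² = 0.577 mA, giving V_SD = V_DD − I_D R_D = 2.5 − 0.577 × 6.23 = -1.09 V.
But -1.09 V < V_ov = 0.42 V, so the device is actually in triode.
In triode I_D = k_p[V_ov V_SD − ½ V_SD²] and I_D = (V_DD − V_SD)/R_D. Equating: 20.4 V_SD² − 18.11 V_SD + 2.5 = 0, giving V_SD = 0.171 V (the root below V_ov).
I_D = (2.5 − 0.171) / 6.23 = 0.374 mA.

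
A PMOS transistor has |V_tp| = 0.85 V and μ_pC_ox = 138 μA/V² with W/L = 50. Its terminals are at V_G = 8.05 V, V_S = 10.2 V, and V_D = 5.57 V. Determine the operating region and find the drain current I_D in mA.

V_SG = V_S − V_G = 10.2 − 8.05 = 2.15 V; V_SD = V_S − V_D = 10.2 − 5.57 = 4.63 V.
k_p = μ_pC_ox · (W/L) = 6.9 mA/V².
V_ov = V_SG − |V_tp| = 2.15 − 0.85 = 1.3 V.
Since V_SD = 4.63 V ≥ V_ov = 1.3 V, the device is in saturation.
I_D = ½ k_p V_ov² = 0.5 × 6.9 × 1.3² = 5.83 mA.

Saturation; I_D = 5.83 mA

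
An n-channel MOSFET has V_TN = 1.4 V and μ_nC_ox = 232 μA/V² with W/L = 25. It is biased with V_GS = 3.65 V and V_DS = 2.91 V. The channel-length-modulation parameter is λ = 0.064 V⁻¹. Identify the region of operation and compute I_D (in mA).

k_n = μ_nC_ox · (W/L) = 5.8 mA/V².
V_ov = V_GS − V_TN = 3.65 − 1.4 = 2.25 V.
Since V_DS = 2.91 V ≥ V_ov = 2.25 V, the device is in saturation.
I_D = ½ k_n V_ov² (1 + λ V_DS) = 0.5 × 5.8 × 2.25² × (1 + 0.064 × 2.91) = 17.4 mA.

Saturation; I_D = 17.4 mA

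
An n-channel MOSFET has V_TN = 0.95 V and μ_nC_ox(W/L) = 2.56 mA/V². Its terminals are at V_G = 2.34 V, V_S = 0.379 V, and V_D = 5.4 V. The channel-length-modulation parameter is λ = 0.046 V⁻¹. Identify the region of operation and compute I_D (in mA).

Saturation; I_D = 1.61 mA

V_GS = V_G − V_S = 2.34 − 0.379 = 1.96 V; V_DS = V_D − V_S = 5.4 − 0.379 = 5.02 V.
V_ov = V_GS − V_TN = 1.96 − 0.95 = 1.01 V.
Since V_DS = 5.02 V ≥ V_ov = 1.01 V, the device is in saturation.
I_D = ½ k_n V_ov² (1 + λ V_DS) = 0.5 × 2.56 × 1.01² × (1 + 0.046 × 5.02) = 1.61 mA.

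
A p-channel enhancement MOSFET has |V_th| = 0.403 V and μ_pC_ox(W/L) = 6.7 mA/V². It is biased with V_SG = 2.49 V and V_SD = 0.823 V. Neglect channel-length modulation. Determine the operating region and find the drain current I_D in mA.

V_ov = V_SG − |V_th| = 2.49 − 0.403 = 2.09 V.
Since V_SD = 0.823 V < V_ov = 2.09 V, the device is in the triode region.
I_D = k_p [V_ov · V_SD − ½ V_SD²] = 6.7 × [2.09 × 0.823 − 0.5 × 0.823²] = 9.24 mA.

Triode; I_D = 9.24 mA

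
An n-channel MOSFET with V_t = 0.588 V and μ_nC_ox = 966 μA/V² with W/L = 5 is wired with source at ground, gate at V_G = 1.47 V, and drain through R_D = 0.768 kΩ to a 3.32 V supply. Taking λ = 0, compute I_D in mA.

I_D = 1.88 mA

V_GS = V_G = 1.47 V, so V_ov = 1.47 − 0.588 = 0.882 V.
k_n = μ_nC_ox · (W/L) = 4.83 mA/V².
Assume saturation: I_D = ½ k_n V_ov² = 0.5 × 4.83 × 0.882² = 1.88 mA, giving V_DS = V_DD − I_D R_D = 3.32 − 1.88 × 0.768 = 1.88 V.
V_DS = 1.88 V ≥ V_ov = 0.882 V, confirming saturation.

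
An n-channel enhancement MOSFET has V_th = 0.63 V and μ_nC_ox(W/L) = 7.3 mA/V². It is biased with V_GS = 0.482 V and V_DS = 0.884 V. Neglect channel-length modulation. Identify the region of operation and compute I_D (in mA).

Cutoff; I_D = 0 mA

V_GS = 0.482 V < V_th = 0.63 V, so the transistor is in cutoff.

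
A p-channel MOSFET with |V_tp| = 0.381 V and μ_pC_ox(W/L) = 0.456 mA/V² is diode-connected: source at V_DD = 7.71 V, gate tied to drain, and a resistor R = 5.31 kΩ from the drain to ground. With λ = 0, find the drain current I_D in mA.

With gate tied to drain, V_SG = V_SD ≥ V_SG − |V_tp|, so the device is in saturation.
KCL at the drain: ½ k_p (V_SG − |V_tp|)² = (V_DD − V_SG)/R.
Let x = V_SG − 0.381. Then 1.21 x² + x − 7.329 = 0, giving x = 2.08 V (positive root), so V_SG = 2.46 V.
I_D = (V_DD − V_SG)/R = (7.71 − 2.46) / 5.31 = 0.988 mA.

I_D = 0.988 mA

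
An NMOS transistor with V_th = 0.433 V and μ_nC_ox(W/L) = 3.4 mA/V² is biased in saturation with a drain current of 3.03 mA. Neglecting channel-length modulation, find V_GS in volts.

V_GS = 1.77 V

In saturation I_D = ½ k_n (V_GS − V_th)², so V_GS − V_th = √(2 I_D / k_n) = √(2 × 3.03 / 3.4) = 1.34 V.
V_GS = 0.433 + 1.34 = 1.77 V.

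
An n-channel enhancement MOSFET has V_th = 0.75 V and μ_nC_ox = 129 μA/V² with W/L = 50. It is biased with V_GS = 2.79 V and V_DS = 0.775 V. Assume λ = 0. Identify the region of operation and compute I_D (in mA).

k_n = μ_nC_ox · (W/L) = 6.45 mA/V².
V_ov = V_GS − V_th = 2.79 − 0.75 = 2.04 V.
Since V_DS = 0.775 V < V_ov = 2.04 V, the device is in the triode region.
I_D = k_n [V_ov · V_DS − ½ V_DS²] = 6.45 × [2.04 × 0.775 − 0.5 × 0.775²] = 8.26 mA.

Triode; I_D = 8.26 mA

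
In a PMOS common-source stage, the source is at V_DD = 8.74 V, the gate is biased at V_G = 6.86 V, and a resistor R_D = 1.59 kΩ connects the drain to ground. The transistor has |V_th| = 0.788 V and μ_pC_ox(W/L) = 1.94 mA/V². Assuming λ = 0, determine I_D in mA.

I_D = 1.16 mA

V_SG = V_DD − V_G = 8.74 − 6.86 = 1.88 V, so V_ov = 1.88 − 0.788 = 1.09 V.
Assume saturation: I_D = ½ k_p V_ov² = 0.5 × 1.94 × 1.09² = 1.16 mA, giving V_SD = V_DD − I_D R_D = 8.74 − 1.16 × 1.59 = 6.9 V.
V_SD = 6.9 V ≥ V_ov = 1.09 V, confirming saturation.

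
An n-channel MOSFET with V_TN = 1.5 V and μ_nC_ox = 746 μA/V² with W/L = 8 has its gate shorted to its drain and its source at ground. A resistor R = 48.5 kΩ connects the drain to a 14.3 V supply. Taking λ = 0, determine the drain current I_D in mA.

I_D = 0.258 mA

With gate tied to drain, V_GS = V_DS ≥ V_GS − V_TN, so the device is in saturation.
k_n = μ_nC_ox · (W/L) = 5.968 mA/V².
KCL at the drain: ½ k_n (V_GS − V_TN)² = (V_DD − V_GS)/R.
Let x = V_GS − 1.5. Then 145 x² + x − 12.8 = 0, giving x = 0.294 V (positive root), so V_GS = 1.79 V.
I_D = (V_DD − V_GS)/R = (14.3 − 1.79) / 48.5 = 0.258 mA.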